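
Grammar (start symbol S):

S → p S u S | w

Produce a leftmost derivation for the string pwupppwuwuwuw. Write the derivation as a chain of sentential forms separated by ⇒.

S ⇒ pSuS   [S → p S u S]
pSuS ⇒ pwuS   [S → w]
pwuS ⇒ pwupSuS   [S → p S u S]
pwupSuS ⇒ pwuppSuSuS   [S → p S u S]
pwuppSuSuS ⇒ pwupppSuSuSuS   [S → p S u S]
pwupppSuSuSuS ⇒ pwupppwuSuSuS   [S → w]
pwupppwuSuSuS ⇒ pwupppwuwuSuS   [S → w]
pwupppwuwuSuS ⇒ pwupppwuwuwuS   [S → w]
pwupppwuwuwuS ⇒ pwupppwuwuwuw   [S → w]

S⇒pSuS⇒pwuS⇒pwupSuS⇒pwuppSuSuS⇒pwupppSuSuSuS⇒pwupppwuSuSuS⇒pwupppwuwuSuS⇒pwupppwuwuwuS⇒pwupppwuwuwuw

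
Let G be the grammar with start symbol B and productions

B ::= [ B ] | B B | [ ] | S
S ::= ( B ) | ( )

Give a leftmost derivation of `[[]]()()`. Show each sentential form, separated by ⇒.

B ⇒ BB   [B ::= B B]
BB ⇒ [B]B   [B ::= [ B ]]
[B]B ⇒ [[]]B   [B ::= [ ]]
[[]]B ⇒ [[]]BB   [B ::= B B]
[[]]BB ⇒ [[]]SB   [B ::= S]
[[]]SB ⇒ [[]]()B   [S ::= ( )]
[[]]()B ⇒ [[]]()S   [B ::= S]
[[]]()S ⇒ [[]]()()   [S ::= ( )]

B ⇒ BB ⇒ [B]B ⇒ [[]]B ⇒ [[]]BB ⇒ [[]]SB ⇒ [[]]()B ⇒ [[]]()S ⇒ [[]]()()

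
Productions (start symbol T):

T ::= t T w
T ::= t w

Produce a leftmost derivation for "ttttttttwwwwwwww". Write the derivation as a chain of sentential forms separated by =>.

T => tTw => ttTww => tttTwww => ttttTwwww => tttttTwwwww => ttttttTwwwwww => tttttttTwwwwwww => ttttttttwwwwwwww

T => tTw   [T ::= t T w]
tTw => ttTww   [T ::= t T w]
ttTww => tttTwww   [T ::= t T w]
tttTwww => ttttTwwww   [T ::= t T w]
ttttTwwww => tttttTwwwww   [T ::= t T w]
tttttTwwwww => ttttttTwwwwww   [T ::= t T w]
ttttttTwwwwww => tttttttTwwwwwww   [T ::= t T w]
tttttttTwwwwwww => ttttttttwwwwwwww   [T ::= t w]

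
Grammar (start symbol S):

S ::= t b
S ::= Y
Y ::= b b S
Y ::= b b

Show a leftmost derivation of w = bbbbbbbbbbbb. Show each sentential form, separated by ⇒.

S ⇒ Y ⇒ bbS ⇒ bbY ⇒ bbbbS ⇒ bbbbY ⇒ bbbbbbS ⇒ bbbbbbY ⇒ bbbbbbbbS ⇒ bbbbbbbbY ⇒ bbbbbbbbbbS ⇒ bbbbbbbbbbY ⇒ bbbbbbbbbbbb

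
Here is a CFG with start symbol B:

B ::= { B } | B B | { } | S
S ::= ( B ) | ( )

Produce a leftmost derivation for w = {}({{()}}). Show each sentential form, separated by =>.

B => BB => {}B => {}S => {}(B) => {}({B}) => {}({{B}}) => {}({{S}}) => {}({{()}})

B => BB   [B ::= B B]
BB => {}B   [B ::= { }]
{}B => {}S   [B ::= S]
{}S => {}(B)   [S ::= ( B )]
{}(B) => {}({B})   [B ::= { B }]
{}({B}) => {}({{B}})   [B ::= { B }]
{}({{B}}) => {}({{S}})   [B ::= S]
{}({{S}}) => {}({{()}})   [S ::= ( )]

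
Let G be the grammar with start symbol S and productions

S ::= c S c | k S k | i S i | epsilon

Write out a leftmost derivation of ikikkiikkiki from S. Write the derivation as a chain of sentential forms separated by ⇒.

S ⇒ iSi ⇒ ikSki ⇒ ikiSiki ⇒ ikikSkiki ⇒ ikikkSkkiki ⇒ ikikkiSikkiki ⇒ ikikkiikkiki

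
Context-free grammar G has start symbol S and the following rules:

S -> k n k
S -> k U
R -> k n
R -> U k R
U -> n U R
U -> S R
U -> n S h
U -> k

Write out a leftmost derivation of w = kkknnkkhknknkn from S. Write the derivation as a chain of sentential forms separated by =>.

S=>kU=>kSR=>kkUR=>kkSRR=>kkkURR=>kkknURRR=>kkknnShRRR=>kkknnkUhRRR=>kkknnkkhRRR=>kkknnkkhknRR=>kkknnkkhknknR=>kkknnkkhknknkn

S => kU   [S -> k U]
kU => kSR   [U -> S R]
kSR => kkUR   [S -> k U]
kkUR => kkSRR   [U -> S R]
kkSRR => kkkURR   [S -> k U]
kkkURR => kkknURRR   [U -> n U R]
kkknURRR => kkknnShRRR   [U -> n S h]
kkknnShRRR => kkknnkUhRRR   [S -> k U]
kkknnkUhRRR => kkknnkkhRRR   [U -> k]
kkknnkkhRRR => kkknnkkhknRR   [R -> k n]
kkknnkkhknRR => kkknnkkhknknR   [R -> k n]
kkknnkkhknknR => kkknnkkhknknkn   [R -> k n]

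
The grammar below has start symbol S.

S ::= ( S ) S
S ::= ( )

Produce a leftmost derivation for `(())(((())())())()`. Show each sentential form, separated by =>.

S=>(S)S=>(())S=>(())(S)S=>(())((S)S)S=>(())(((S)S)S)S=>(())(((())S)S)S=>(())(((())())S)S=>(())(((())())())S=>(())(((())())())()

S => (S)S   [S ::= ( S ) S]
(S)S => (())S   [S ::= ( )]
(())S => (())(S)S   [S ::= ( S ) S]
(())(S)S => (())((S)S)S   [S ::= ( S ) S]
(())((S)S)S => (())(((S)S)S)S   [S ::= ( S ) S]
(())(((S)S)S)S => (())(((())S)S)S   [S ::= ( )]
(())(((())S)S)S => (())(((())())S)S   [S ::= ( )]
(())(((())())S)S => (())(((())())())S   [S ::= ( )]
(())(((())())())S => (())(((())())())()   [S ::= ( )]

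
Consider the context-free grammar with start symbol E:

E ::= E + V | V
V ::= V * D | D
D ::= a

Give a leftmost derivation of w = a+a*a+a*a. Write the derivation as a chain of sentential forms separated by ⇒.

E ⇒ E+V ⇒ E+V+V ⇒ V+V+V ⇒ D+V+V ⇒ a+V+V ⇒ a+V*D+V ⇒ a+D*D+V ⇒ a+a*D+V ⇒ a+a*a+V ⇒ a+a*a+V*D ⇒ a+a*a+D*D ⇒ a+a*a+a*D ⇒ a+a*a+a*a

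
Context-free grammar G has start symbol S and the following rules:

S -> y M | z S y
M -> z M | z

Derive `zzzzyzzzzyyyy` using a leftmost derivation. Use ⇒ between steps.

S ⇒ zSy ⇒ zzSyy ⇒ zzzSyyy ⇒ zzzzSyyyy ⇒ zzzzyMyyyy ⇒ zzzzyzMyyyy ⇒ zzzzyzzMyyyy ⇒ zzzzyzzzMyyyy ⇒ zzzzyzzzzyyyy

S ⇒ zSy   [S -> z S y]
zSy ⇒ zzSyy   [S -> z S y]
zzSyy ⇒ zzzSyyy   [S -> z S y]
zzzSyyy ⇒ zzzzSyyyy   [S -> z S y]
zzzzSyyyy ⇒ zzzzyMyyyy   [S -> y M]
zzzzyMyyyy ⇒ zzzzyzMyyyy   [M -> z M]
zzzzyzMyyyy ⇒ zzzzyzzMyyyy   [M -> z M]
zzzzyzzMyyyy ⇒ zzzzyzzzMyyyy   [M -> z M]
zzzzyzzzMyyyy ⇒ zzzzyzzzzyyyy   [M -> z]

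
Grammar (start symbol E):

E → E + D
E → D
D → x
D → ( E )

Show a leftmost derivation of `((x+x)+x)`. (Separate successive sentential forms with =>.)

E => D   [E → D]
D => (E)   [D → ( E )]
(E) => (E+D)   [E → E + D]
(E+D) => (D+D)   [E → D]
(D+D) => ((E)+D)   [D → ( E )]
((E)+D) => ((E+D)+D)   [E → E + D]
((E+D)+D) => ((D+D)+D)   [E → D]
((D+D)+D) => ((x+D)+D)   [D → x]
((x+D)+D) => ((x+x)+D)   [D → x]
((x+x)+D) => ((x+x)+x)   [D → x]

E => D => (E) => (E+D) => (D+D) => ((E)+D) => ((E+D)+D) => ((D+D)+D) => ((x+D)+D) => ((x+x)+D) => ((x+x)+x)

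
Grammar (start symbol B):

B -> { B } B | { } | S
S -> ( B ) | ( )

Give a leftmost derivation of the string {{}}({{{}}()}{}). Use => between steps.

B=>{B}B=>{{}}B=>{{}}S=>{{}}(B)=>{{}}({B}B)=>{{}}({{B}B}B)=>{{}}({{{}}B}B)=>{{}}({{{}}S}B)=>{{}}({{{}}()}B)=>{{}}({{{}}()}{})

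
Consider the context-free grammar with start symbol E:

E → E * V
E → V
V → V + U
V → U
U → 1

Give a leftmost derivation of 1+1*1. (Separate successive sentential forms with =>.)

E => E*V => V*V => V+U*V => U+U*V => 1+U*V => 1+1*V => 1+1*U => 1+1*1

E => E*V   [E → E * V]
E*V => V*V   [E → V]
V*V => V+U*V   [V → V + U]
V+U*V => U+U*V   [V → U]
U+U*V => 1+U*V   [U → 1]
1+U*V => 1+1*V   [U → 1]
1+1*V => 1+1*U   [V → U]
1+1*U => 1+1*1   [U → 1]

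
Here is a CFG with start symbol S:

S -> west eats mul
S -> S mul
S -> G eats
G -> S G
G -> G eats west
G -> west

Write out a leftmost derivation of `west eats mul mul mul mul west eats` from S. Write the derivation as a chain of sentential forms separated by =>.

S => G eats   [S -> G eats]
G eats => S G eats   [G -> S G]
S G eats => S mul G eats   [S -> S mul]
S mul G eats => S mul mul G eats   [S -> S mul]
S mul mul G eats => S mul mul mul G eats   [S -> S mul]
S mul mul mul G eats => west eats mul mul mul mul G eats   [S -> west eats mul]
west eats mul mul mul mul G eats => west eats mul mul mul mul west eats   [G -> west]

S => G eats => S G eats => S mul G eats => S mul mul G eats => S mul mul mul G eats => west eats mul mul mul mul G eats => west eats mul mul mul mul west eats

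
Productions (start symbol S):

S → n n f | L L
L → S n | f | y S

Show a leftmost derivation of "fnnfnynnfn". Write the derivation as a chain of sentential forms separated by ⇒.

S⇒LL⇒fL⇒fSn⇒fLLn⇒fSnLn⇒fnnfnLn⇒fnnfnySn⇒fnnfnynnfn

S ⇒ LL   [S → L L]
LL ⇒ fL   [L → f]
fL ⇒ fSn   [L → S n]
fSn ⇒ fLLn   [S → L L]
fLLn ⇒ fSnLn   [L → S n]
fSnLn ⇒ fnnfnLn   [S → n n f]
fnnfnLn ⇒ fnnfnySn   [L → y S]
fnnfnySn ⇒ fnnfnynnfn   [S → n n f]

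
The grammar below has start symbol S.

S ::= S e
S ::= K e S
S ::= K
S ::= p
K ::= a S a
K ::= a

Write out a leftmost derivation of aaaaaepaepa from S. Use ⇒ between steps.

S ⇒ K ⇒ aSa ⇒ aKeSa ⇒ aaSaeSa ⇒ aaKeSaeSa ⇒ aaaSaeSaeSa ⇒ aaaKaeSaeSa ⇒ aaaaaeSaeSa ⇒ aaaaaepaeSa ⇒ aaaaaepaepa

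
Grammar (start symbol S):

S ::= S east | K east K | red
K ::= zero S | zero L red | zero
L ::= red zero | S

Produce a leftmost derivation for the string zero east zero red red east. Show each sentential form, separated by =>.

S => S east   [S ::= S east]
S east => K east K east   [S ::= K east K]
K east K east => zero east K east   [K ::= zero]
zero east K east => zero east zero L red east   [K ::= zero L red]
zero east zero L red east => zero east zero S red east   [L ::= S]
zero east zero S red east => zero east zero red red east   [S ::= red]

S => S east => K east K east => zero east K east => zero east zero L red east => zero east zero S red east => zero east zero red red east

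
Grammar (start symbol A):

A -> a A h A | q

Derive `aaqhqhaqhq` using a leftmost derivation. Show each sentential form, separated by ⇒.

A ⇒ aAhA ⇒ aaAhAhA ⇒ aaqhAhA ⇒ aaqhqhA ⇒ aaqhqhaAhA ⇒ aaqhqhaqhA ⇒ aaqhqhaqhq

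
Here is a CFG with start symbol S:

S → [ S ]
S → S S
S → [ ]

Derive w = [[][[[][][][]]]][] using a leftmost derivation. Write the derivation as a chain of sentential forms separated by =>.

S => SS   [S → S S]
SS => [S]S   [S → [ S ]]
[S]S => [SS]S   [S → S S]
[SS]S => [[]S]S   [S → [ ]]
[[]S]S => [[][S]]S   [S → [ S ]]
[[][S]]S => [[][[S]]]S   [S → [ S ]]
[[][[S]]]S => [[][[SS]]]S   [S → S S]
[[][[SS]]]S => [[][[SSS]]]S   [S → S S]
[[][[SSS]]]S => [[][[SSSS]]]S   [S → S S]
[[][[SSSS]]]S => [[][[[]SSS]]]S   [S → [ ]]
[[][[[]SSS]]]S => [[][[[][]SS]]]S   [S → [ ]]
[[][[[][]SS]]]S => [[][[[][][]S]]]S   [S → [ ]]
[[][[[][][]S]]]S => [[][[[][][][]]]]S   [S → [ ]]
[[][[[][][][]]]]S => [[][[[][][][]]]][]   [S → [ ]]

S=>SS=>[S]S=>[SS]S=>[[]S]S=>[[][S]]S=>[[][[S]]]S=>[[][[SS]]]S=>[[][[SSS]]]S=>[[][[SSSS]]]S=>[[][[[]SSS]]]S=>[[][[[][]SS]]]S=>[[][[[][][]S]]]S=>[[][[[][][][]]]]S=>[[][[[][][][]]]][]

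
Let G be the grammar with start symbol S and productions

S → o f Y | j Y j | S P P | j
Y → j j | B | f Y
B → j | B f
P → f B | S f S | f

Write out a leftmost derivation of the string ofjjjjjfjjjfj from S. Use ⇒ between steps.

S ⇒ SPP   [S → S P P]
SPP ⇒ ofYPP   [S → o f Y]
ofYPP ⇒ ofBPP   [Y → B]
ofBPP ⇒ ofjPP   [B → j]
ofjPP ⇒ ofjSfSP   [P → S f S]
ofjSfSP ⇒ ofjjYjfSP   [S → j Y j]
ofjjYjfSP ⇒ ofjjjjjfSP   [Y → j j]
ofjjjjjfSP ⇒ ofjjjjjfjYjP   [S → j Y j]
ofjjjjjfjYjP ⇒ ofjjjjjfjBjP   [Y → B]
ofjjjjjfjBjP ⇒ ofjjjjjfjjjP   [B → j]
ofjjjjjfjjjP ⇒ ofjjjjjfjjjfB   [P → f B]
ofjjjjjfjjjfB ⇒ ofjjjjjfjjjfj   [B → j]

S ⇒ SPP ⇒ ofYPP ⇒ ofBPP ⇒ ofjPP ⇒ ofjSfSP ⇒ ofjjYjfSP ⇒ ofjjjjjfSP ⇒ ofjjjjjfjYjP ⇒ ofjjjjjfjBjP ⇒ ofjjjjjfjjjP ⇒ ofjjjjjfjjjfB ⇒ ofjjjjjfjjjfj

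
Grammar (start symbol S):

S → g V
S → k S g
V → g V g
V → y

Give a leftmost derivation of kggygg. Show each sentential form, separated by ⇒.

S ⇒ kSg   [S → k S g]
kSg ⇒ kgVg   [S → g V]
kgVg ⇒ kggVgg   [V → g V g]
kggVgg ⇒ kggygg   [V → y]

S ⇒ kSg ⇒ kgVg ⇒ kggVgg ⇒ kggygg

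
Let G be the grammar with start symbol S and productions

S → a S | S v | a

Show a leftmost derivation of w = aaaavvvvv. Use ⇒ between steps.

S ⇒ aS   [S → a S]
aS ⇒ aSv   [S → S v]
aSv ⇒ aaSv   [S → a S]
aaSv ⇒ aaSvv   [S → S v]
aaSvv ⇒ aaSvvv   [S → S v]
aaSvvv ⇒ aaaSvvv   [S → a S]
aaaSvvv ⇒ aaaSvvvv   [S → S v]
aaaSvvvv ⇒ aaaSvvvvv   [S → S v]
aaaSvvvvv ⇒ aaaavvvvv   [S → a]

S⇒aS⇒aSv⇒aaSv⇒aaSvv⇒aaSvvv⇒aaaSvvv⇒aaaSvvvv⇒aaaSvvvvv⇒aaaavvvvv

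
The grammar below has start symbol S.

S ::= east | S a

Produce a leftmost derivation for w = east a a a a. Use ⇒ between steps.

S ⇒ S a ⇒ S a a ⇒ S a a a ⇒ S a a a a ⇒ east a a a a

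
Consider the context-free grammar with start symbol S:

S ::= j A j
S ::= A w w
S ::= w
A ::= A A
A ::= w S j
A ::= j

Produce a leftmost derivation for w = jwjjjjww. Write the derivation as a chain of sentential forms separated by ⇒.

S ⇒ Aww ⇒ AAww ⇒ jAww ⇒ jwSjww ⇒ jwjAjjww ⇒ jwjjjjww

S ⇒ Aww   [S ::= A w w]
Aww ⇒ AAww   [A ::= A A]
AAww ⇒ jAww   [A ::= j]
jAww ⇒ jwSjww   [A ::= w S j]
jwSjww ⇒ jwjAjjww   [S ::= j A j]
jwjAjjww ⇒ jwjjjjww   [A ::= j]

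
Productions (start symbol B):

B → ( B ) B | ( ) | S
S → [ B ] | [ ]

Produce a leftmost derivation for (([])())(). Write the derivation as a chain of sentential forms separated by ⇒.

B ⇒ (B)B ⇒ ((B)B)B ⇒ ((S)B)B ⇒ (([])B)B ⇒ (([])())B ⇒ (([])())()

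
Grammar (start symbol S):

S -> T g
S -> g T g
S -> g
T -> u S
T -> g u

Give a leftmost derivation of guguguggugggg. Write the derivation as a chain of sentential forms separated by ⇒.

S ⇒ gTg   [S -> g T g]
gTg ⇒ guSg   [T -> u S]
guSg ⇒ gugTgg   [S -> g T g]
gugTgg ⇒ guguSgg   [T -> u S]
guguSgg ⇒ gugugTggg   [S -> g T g]
gugugTggg ⇒ guguguSggg   [T -> u S]
guguguSggg ⇒ gugugugTgggg   [S -> g T g]
gugugugTgggg ⇒ guguguggugggg   [T -> g u]

S ⇒ gTg ⇒ guSg ⇒ gugTgg ⇒ guguSgg ⇒ gugugTggg ⇒ guguguSggg ⇒ gugugugTgggg ⇒ guguguggugggg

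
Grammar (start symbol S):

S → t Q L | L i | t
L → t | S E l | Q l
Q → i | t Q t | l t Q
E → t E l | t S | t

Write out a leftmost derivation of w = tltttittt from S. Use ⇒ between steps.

S ⇒ tQL ⇒ tltQL ⇒ tlttQtL ⇒ tltttQttL ⇒ tltttittL ⇒ tltttittt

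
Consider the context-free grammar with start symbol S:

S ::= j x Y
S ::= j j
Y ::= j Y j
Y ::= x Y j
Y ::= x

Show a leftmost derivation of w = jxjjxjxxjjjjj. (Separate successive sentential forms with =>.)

S => jxY   [S ::= j x Y]
jxY => jxjYj   [Y ::= j Y j]
jxjYj => jxjjYjj   [Y ::= j Y j]
jxjjYjj => jxjjxYjjj   [Y ::= x Y j]
jxjjxYjjj => jxjjxjYjjjj   [Y ::= j Y j]
jxjjxjYjjjj => jxjjxjxYjjjjj   [Y ::= x Y j]
jxjjxjxYjjjjj => jxjjxjxxjjjjj   [Y ::= x]

S => jxY => jxjYj => jxjjYjj => jxjjxYjjj => jxjjxjYjjjj => jxjjxjxYjjjjj => jxjjxjxxjjjjj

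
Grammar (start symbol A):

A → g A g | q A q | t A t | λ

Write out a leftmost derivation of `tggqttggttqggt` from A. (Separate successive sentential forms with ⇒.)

A ⇒ tAt ⇒ tgAgt ⇒ tggAggt ⇒ tggqAqggt ⇒ tggqtAtqggt ⇒ tggqttAttqggt ⇒ tggqttgAgttqggt ⇒ tggqttggttqggt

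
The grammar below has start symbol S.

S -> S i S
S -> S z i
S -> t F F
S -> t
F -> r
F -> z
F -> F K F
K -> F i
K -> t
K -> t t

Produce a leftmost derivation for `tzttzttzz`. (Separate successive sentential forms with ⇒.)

S ⇒ tFF   [S -> t F F]
tFF ⇒ tFKFF   [F -> F K F]
tFKFF ⇒ tFKFKFF   [F -> F K F]
tFKFKFF ⇒ tzKFKFF   [F -> z]
tzKFKFF ⇒ tzttFKFF   [K -> t t]
tzttFKFF ⇒ tzttzKFF   [F -> z]
tzttzKFF ⇒ tzttzttFF   [K -> t t]
tzttzttFF ⇒ tzttzttzF   [F -> z]
tzttzttzF ⇒ tzttzttzz   [F -> z]

S⇒tFF⇒tFKFF⇒tFKFKFF⇒tzKFKFF⇒tzttFKFF⇒tzttzKFF⇒tzttzttFF⇒tzttzttzF⇒tzttzttzz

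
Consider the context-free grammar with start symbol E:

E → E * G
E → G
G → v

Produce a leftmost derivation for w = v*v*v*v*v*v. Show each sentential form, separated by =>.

E=>E*G=>E*G*G=>E*G*G*G=>E*G*G*G*G=>E*G*G*G*G*G=>G*G*G*G*G*G=>v*G*G*G*G*G=>v*v*G*G*G*G=>v*v*v*G*G*G=>v*v*v*v*G*G=>v*v*v*v*v*G=>v*v*v*v*v*v

E => E*G   [E → E * G]
E*G => E*G*G   [E → E * G]
E*G*G => E*G*G*G   [E → E * G]
E*G*G*G => E*G*G*G*G   [E → E * G]
E*G*G*G*G => E*G*G*G*G*G   [E → E * G]
E*G*G*G*G*G => G*G*G*G*G*G   [E → G]
G*G*G*G*G*G => v*G*G*G*G*G   [G → v]
v*G*G*G*G*G => v*v*G*G*G*G   [G → v]
v*v*G*G*G*G => v*v*v*G*G*G   [G → v]
v*v*v*G*G*G => v*v*v*v*G*G   [G → v]
v*v*v*v*G*G => v*v*v*v*v*G   [G → v]
v*v*v*v*v*G => v*v*v*v*v*v   [G → v]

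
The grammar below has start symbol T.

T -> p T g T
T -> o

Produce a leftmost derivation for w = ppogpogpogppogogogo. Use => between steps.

T => pTgT   [T -> p T g T]
pTgT => ppTgTgT   [T -> p T g T]
ppTgTgT => ppogTgT   [T -> o]
ppogTgT => ppogpTgTgT   [T -> p T g T]
ppogpTgTgT => ppogpogTgT   [T -> o]
ppogpogTgT => ppogpogpTgTgT   [T -> p T g T]
ppogpogpTgTgT => ppogpogpogTgT   [T -> o]
ppogpogpogTgT => ppogpogpogpTgTgT   [T -> p T g T]
ppogpogpogpTgTgT => ppogpogpogppTgTgTgT   [T -> p T g T]
ppogpogpogppTgTgTgT => ppogpogpogppogTgTgT   [T -> o]
ppogpogpogppogTgTgT => ppogpogpogppogogTgT   [T -> o]
ppogpogpogppogogTgT => ppogpogpogppogogogT   [T -> o]
ppogpogpogppogogogT => ppogpogpogppogogogo   [T -> o]

T => pTgT => ppTgTgT => ppogTgT => ppogpTgTgT => ppogpogTgT => ppogpogpTgTgT => ppogpogpogTgT => ppogpogpogpTgTgT => ppogpogpogppTgTgTgT => ppogpogpogppogTgTgT => ppogpogpogppogogTgT => ppogpogpogppogogogT => ppogpogpogppogogogo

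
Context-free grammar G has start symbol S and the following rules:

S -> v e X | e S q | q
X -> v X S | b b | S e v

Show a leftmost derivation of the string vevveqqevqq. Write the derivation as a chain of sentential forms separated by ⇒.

S ⇒ veX ⇒ vevXS ⇒ vevvXSS ⇒ vevvSevSS ⇒ vevveSqevSS ⇒ vevveqqevSS ⇒ vevveqqevqS ⇒ vevveqqevqq

S ⇒ veX   [S -> v e X]
veX ⇒ vevXS   [X -> v X S]
vevXS ⇒ vevvXSS   [X -> v X S]
vevvXSS ⇒ vevvSevSS   [X -> S e v]
vevvSevSS ⇒ vevveSqevSS   [S -> e S q]
vevveSqevSS ⇒ vevveqqevSS   [S -> q]
vevveqqevSS ⇒ vevveqqevqS   [S -> q]
vevveqqevqS ⇒ vevveqqevqq   [S -> q]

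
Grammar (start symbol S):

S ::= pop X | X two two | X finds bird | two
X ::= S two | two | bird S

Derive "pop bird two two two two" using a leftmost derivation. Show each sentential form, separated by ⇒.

S ⇒ pop X   [S ::= pop X]
pop X ⇒ pop S two   [X ::= S two]
pop S two ⇒ pop X two two two   [S ::= X two two]
pop X two two two ⇒ pop bird S two two two   [X ::= bird S]
pop bird S two two two ⇒ pop bird two two two two   [S ::= two]

S ⇒ pop X ⇒ pop S two ⇒ pop X two two two ⇒ pop bird S two two two ⇒ pop bird two two two two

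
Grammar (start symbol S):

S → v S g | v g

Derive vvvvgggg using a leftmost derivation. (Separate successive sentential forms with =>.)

S => vSg   [S → v S g]
vSg => vvSgg   [S → v S g]
vvSgg => vvvSggg   [S → v S g]
vvvSggg => vvvvgggg   [S → v g]

S => vSg => vvSgg => vvvSggg => vvvvgggg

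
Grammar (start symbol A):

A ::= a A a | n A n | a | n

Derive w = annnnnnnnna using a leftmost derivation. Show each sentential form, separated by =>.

A => aAa => anAna => annAnna => annnAnnna => annnnAnnnna => annnnnnnnna

A => aAa   [A ::= a A a]
aAa => anAna   [A ::= n A n]
anAna => annAnna   [A ::= n A n]
annAnna => annnAnnna   [A ::= n A n]
annnAnnna => annnnAnnnna   [A ::= n A n]
annnnAnnnna => annnnnnnnna   [A ::= n]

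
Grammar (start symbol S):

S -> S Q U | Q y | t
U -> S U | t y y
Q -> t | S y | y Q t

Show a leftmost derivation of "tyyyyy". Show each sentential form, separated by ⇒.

S ⇒ Qy ⇒ Syy ⇒ Qyyy ⇒ Syyyy ⇒ Qyyyyy ⇒ tyyyyy

S ⇒ Qy   [S -> Q y]
Qy ⇒ Syy   [Q -> S y]
Syy ⇒ Qyyy   [S -> Q y]
Qyyy ⇒ Syyyy   [Q -> S y]
Syyyy ⇒ Qyyyyy   [S -> Q y]
Qyyyyy ⇒ tyyyyy   [Q -> t]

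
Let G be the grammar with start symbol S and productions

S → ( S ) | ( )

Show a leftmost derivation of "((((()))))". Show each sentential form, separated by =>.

S => (S) => ((S)) => (((S))) => ((((S)))) => ((((()))))

S => (S)   [S → ( S )]
(S) => ((S))   [S → ( S )]
((S)) => (((S)))   [S → ( S )]
(((S))) => ((((S))))   [S → ( S )]
((((S)))) => ((((()))))   [S → ( )]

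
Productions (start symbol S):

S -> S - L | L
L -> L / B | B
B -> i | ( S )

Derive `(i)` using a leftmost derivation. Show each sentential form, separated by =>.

S => L => B => (S) => (L) => (B) => (i)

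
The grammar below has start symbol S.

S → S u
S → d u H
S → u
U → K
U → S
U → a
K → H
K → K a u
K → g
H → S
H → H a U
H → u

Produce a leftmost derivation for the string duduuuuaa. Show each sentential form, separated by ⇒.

S ⇒ duH ⇒ duHaU ⇒ duSaU ⇒ duSuaU ⇒ duSuuaU ⇒ duduHuuaU ⇒ duduSuuaU ⇒ duduuuuaU ⇒ duduuuuaa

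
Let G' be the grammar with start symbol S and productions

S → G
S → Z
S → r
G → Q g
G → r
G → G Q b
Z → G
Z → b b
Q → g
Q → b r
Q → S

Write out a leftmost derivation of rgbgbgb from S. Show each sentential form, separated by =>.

S => G => GQb => GQbQb => GQbQbQb => rQbQbQb => rgbQbQb => rgbgbQb => rgbgbgb

S => G   [S → G]
G => GQb   [G → G Q b]
GQb => GQbQb   [G → G Q b]
GQbQb => GQbQbQb   [G → G Q b]
GQbQbQb => rQbQbQb   [G → r]
rQbQbQb => rgbQbQb   [Q → g]
rgbQbQb => rgbgbQb   [Q → g]
rgbgbQb => rgbgbgb   [Q → g]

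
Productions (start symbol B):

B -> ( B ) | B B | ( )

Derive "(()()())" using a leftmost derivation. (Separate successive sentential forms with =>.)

B=>(B)=>(BB)=>(BBB)=>(()BB)=>(()()B)=>(()()())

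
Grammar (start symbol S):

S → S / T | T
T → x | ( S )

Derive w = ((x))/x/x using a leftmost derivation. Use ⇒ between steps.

S ⇒ S/T   [S → S / T]
S/T ⇒ S/T/T   [S → S / T]
S/T/T ⇒ T/T/T   [S → T]
T/T/T ⇒ (S)/T/T   [T → ( S )]
(S)/T/T ⇒ (T)/T/T   [S → T]
(T)/T/T ⇒ ((S))/T/T   [T → ( S )]
((S))/T/T ⇒ ((T))/T/T   [S → T]
((T))/T/T ⇒ ((x))/T/T   [T → x]
((x))/T/T ⇒ ((x))/x/T   [T → x]
((x))/x/T ⇒ ((x))/x/x   [T → x]

S ⇒ S/T ⇒ S/T/T ⇒ T/T/T ⇒ (S)/T/T ⇒ (T)/T/T ⇒ ((S))/T/T ⇒ ((T))/T/T ⇒ ((x))/T/T ⇒ ((x))/x/T ⇒ ((x))/x/x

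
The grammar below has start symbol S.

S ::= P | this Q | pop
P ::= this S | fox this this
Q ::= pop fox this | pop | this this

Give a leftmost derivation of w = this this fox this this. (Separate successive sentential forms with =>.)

S => P   [S ::= P]
P => this S   [P ::= this S]
this S => this P   [S ::= P]
this P => this this S   [P ::= this S]
this this S => this this P   [S ::= P]
this this P => this this fox this this   [P ::= fox this this]

S => P => this S => this P => this this S => this this P => this this fox this this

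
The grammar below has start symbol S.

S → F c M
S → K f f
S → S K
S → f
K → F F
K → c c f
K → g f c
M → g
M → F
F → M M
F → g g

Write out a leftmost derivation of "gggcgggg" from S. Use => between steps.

S=>FcM=>MMcM=>FMcM=>ggMcM=>gggcM=>gggcF=>gggcMM=>gggcFM=>gggcggM=>gggcggF=>gggcgggg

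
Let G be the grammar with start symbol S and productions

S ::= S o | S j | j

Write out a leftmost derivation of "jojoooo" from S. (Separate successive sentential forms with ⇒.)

S ⇒ So ⇒ Soo ⇒ Sooo ⇒ Soooo ⇒ Sjoooo ⇒ Sojoooo ⇒ jojoooo

S ⇒ So   [S ::= S o]
So ⇒ Soo   [S ::= S o]
Soo ⇒ Sooo   [S ::= S o]
Sooo ⇒ Soooo   [S ::= S o]
Soooo ⇒ Sjoooo   [S ::= S j]
Sjoooo ⇒ Sojoooo   [S ::= S o]
Sojoooo ⇒ jojoooo   [S ::= j]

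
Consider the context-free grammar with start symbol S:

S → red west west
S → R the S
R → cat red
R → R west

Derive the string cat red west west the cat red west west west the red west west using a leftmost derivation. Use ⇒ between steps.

S ⇒ R the S   [S → R the S]
R the S ⇒ R west the S   [R → R west]
R west the S ⇒ R west west the S   [R → R west]
R west west the S ⇒ cat red west west the S   [R → cat red]
cat red west west the S ⇒ cat red west west the R the S   [S → R the S]
cat red west west the R the S ⇒ cat red west west the R west the S   [R → R west]
cat red west west the R west the S ⇒ cat red west west the R west west the S   [R → R west]
cat red west west the R west west the S ⇒ cat red west west the R west west west the S   [R → R west]
cat red west west the R west west west the S ⇒ cat red west west the cat red west west west the S   [R → cat red]
cat red west west the cat red west west west the S ⇒ cat red west west the cat red west west west the red west west   [S → red west west]

S ⇒ R the S ⇒ R west the S ⇒ R west west the S ⇒ cat red west west the S ⇒ cat red west west the R the S ⇒ cat red west west the R west the S ⇒ cat red west west the R west west the S ⇒ cat red west west the R west west west the S ⇒ cat red west west the cat red west west west the S ⇒ cat red west west the cat red west west west the red west west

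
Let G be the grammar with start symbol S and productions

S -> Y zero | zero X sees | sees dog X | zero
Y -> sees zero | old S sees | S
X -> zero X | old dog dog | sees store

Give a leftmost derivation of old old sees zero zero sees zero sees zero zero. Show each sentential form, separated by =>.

S => Y zero => S zero => Y zero zero => old S sees zero zero => old Y zero sees zero zero => old old S sees zero sees zero zero => old old Y zero sees zero sees zero zero => old old sees zero zero sees zero sees zero zero

S => Y zero   [S -> Y zero]
Y zero => S zero   [Y -> S]
S zero => Y zero zero   [S -> Y zero]
Y zero zero => old S sees zero zero   [Y -> old S sees]
old S sees zero zero => old Y zero sees zero zero   [S -> Y zero]
old Y zero sees zero zero => old old S sees zero sees zero zero   [Y -> old S sees]
old old S sees zero sees zero zero => old old Y zero sees zero sees zero zero   [S -> Y zero]
old old Y zero sees zero sees zero zero => old old sees zero zero sees zero sees zero zero   [Y -> sees zero]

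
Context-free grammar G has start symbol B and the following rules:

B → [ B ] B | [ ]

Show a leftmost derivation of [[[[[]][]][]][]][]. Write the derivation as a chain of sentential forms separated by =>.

B => [B]B   [B → [ B ] B]
[B]B => [[B]B]B   [B → [ B ] B]
[[B]B]B => [[[B]B]B]B   [B → [ B ] B]
[[[B]B]B]B => [[[[B]B]B]B]B   [B → [ B ] B]
[[[[B]B]B]B]B => [[[[[]]B]B]B]B   [B → [ ]]
[[[[[]]B]B]B]B => [[[[[]][]]B]B]B   [B → [ ]]
[[[[[]][]]B]B]B => [[[[[]][]][]]B]B   [B → [ ]]
[[[[[]][]][]]B]B => [[[[[]][]][]][]]B   [B → [ ]]
[[[[[]][]][]][]]B => [[[[[]][]][]][]][]   [B → [ ]]

B=>[B]B=>[[B]B]B=>[[[B]B]B]B=>[[[[B]B]B]B]B=>[[[[[]]B]B]B]B=>[[[[[]][]]B]B]B=>[[[[[]][]][]]B]B=>[[[[[]][]][]][]]B=>[[[[[]][]][]][]][]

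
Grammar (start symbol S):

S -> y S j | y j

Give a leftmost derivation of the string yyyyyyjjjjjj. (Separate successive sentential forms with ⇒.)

S ⇒ ySj ⇒ yySjj ⇒ yyySjjj ⇒ yyyySjjjj ⇒ yyyyySjjjjj ⇒ yyyyyyjjjjjj

S ⇒ ySj   [S -> y S j]
ySj ⇒ yySjj   [S -> y S j]
yySjj ⇒ yyySjjj   [S -> y S j]
yyySjjj ⇒ yyyySjjjj   [S -> y S j]
yyyySjjjj ⇒ yyyyySjjjjj   [S -> y S j]
yyyyySjjjjj ⇒ yyyyyyjjjjjj   [S -> y j]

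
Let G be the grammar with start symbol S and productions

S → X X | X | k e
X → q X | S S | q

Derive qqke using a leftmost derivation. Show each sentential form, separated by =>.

S => X   [S → X]
X => qX   [X → q X]
qX => qSS   [X → S S]
qSS => qXS   [S → X]
qXS => qqS   [X → q]
qqS => qqke   [S → k e]

S=>X=>qX=>qSS=>qXS=>qqS=>qqke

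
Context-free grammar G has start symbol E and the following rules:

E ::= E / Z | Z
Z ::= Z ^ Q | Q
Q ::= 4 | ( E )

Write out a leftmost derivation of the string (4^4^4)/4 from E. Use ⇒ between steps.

E⇒E/Z⇒Z/Z⇒Q/Z⇒(E)/Z⇒(Z)/Z⇒(Z^Q)/Z⇒(Z^Q^Q)/Z⇒(Q^Q^Q)/Z⇒(4^Q^Q)/Z⇒(4^4^Q)/Z⇒(4^4^4)/Z⇒(4^4^4)/Q⇒(4^4^4)/4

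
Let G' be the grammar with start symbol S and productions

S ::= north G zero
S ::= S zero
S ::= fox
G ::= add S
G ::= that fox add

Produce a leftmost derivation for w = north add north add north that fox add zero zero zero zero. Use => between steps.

S => S zero => north G zero zero => north add S zero zero => north add north G zero zero zero => north add north add S zero zero zero => north add north add north G zero zero zero zero => north add north add north that fox add zero zero zero zero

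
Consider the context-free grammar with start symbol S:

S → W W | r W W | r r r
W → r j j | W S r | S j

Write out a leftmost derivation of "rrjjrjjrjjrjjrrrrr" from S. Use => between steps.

S => rWW => rrjjW => rrjjWSr => rrjjWSrSr => rrjjrjjSrSr => rrjjrjjWWrSr => rrjjrjjrjjWrSr => rrjjrjjrjjrjjrSr => rrjjrjjrjjrjjrrrrr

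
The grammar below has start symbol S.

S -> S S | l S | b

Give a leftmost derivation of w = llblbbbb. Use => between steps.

S=>lS=>llS=>llSS=>llSSS=>llSSSS=>llSSSSS=>llbSSSS=>llblSSSS=>llblbSSS=>llblbbSS=>llblbbbS=>llblbbbb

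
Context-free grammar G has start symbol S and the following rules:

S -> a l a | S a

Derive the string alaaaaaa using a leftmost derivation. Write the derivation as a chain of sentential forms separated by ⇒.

S⇒Sa⇒Saa⇒Saaa⇒Saaaa⇒Saaaaa⇒alaaaaaa

S ⇒ Sa   [S -> S a]
Sa ⇒ Saa   [S -> S a]
Saa ⇒ Saaa   [S -> S a]
Saaa ⇒ Saaaa   [S -> S a]
Saaaa ⇒ Saaaaa   [S -> S a]
Saaaaa ⇒ alaaaaaa   [S -> a l a]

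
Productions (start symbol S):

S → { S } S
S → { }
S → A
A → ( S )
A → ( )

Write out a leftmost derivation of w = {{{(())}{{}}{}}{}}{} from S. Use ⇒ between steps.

S⇒{S}S⇒{{S}S}S⇒{{{S}S}S}S⇒{{{A}S}S}S⇒{{{(S)}S}S}S⇒{{{(A)}S}S}S⇒{{{(())}S}S}S⇒{{{(())}{S}S}S}S⇒{{{(())}{{}}S}S}S⇒{{{(())}{{}}{}}S}S⇒{{{(())}{{}}{}}{}}S⇒{{{(())}{{}}{}}{}}{}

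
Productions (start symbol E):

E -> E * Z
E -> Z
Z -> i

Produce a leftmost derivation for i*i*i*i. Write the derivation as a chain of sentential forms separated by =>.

E => E*Z => E*Z*Z => E*Z*Z*Z => Z*Z*Z*Z => i*Z*Z*Z => i*i*Z*Z => i*i*i*Z => i*i*i*i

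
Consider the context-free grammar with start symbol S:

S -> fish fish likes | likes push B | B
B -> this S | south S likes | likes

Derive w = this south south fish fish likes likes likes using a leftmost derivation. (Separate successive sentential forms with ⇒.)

S ⇒ B ⇒ this S ⇒ this B ⇒ this south S likes ⇒ this south B likes ⇒ this south south S likes likes ⇒ this south south fish fish likes likes likes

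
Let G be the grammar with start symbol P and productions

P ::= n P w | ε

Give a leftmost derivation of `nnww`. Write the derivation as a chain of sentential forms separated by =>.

P => nPw   [P ::= n P w]
nPw => nnPww   [P ::= n P w]
nnPww => nnww   [P ::= ε]

P=>nPw=>nnPww=>nnww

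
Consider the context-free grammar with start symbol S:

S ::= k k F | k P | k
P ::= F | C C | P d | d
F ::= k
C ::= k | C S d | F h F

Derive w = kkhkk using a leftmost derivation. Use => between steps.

S => kP => kCC => kFhFC => kkhFC => kkhkC => kkhkk

S => kP   [S ::= k P]
kP => kCC   [P ::= C C]
kCC => kFhFC   [C ::= F h F]
kFhFC => kkhFC   [F ::= k]
kkhFC => kkhkC   [F ::= k]
kkhkC => kkhkk   [C ::= k]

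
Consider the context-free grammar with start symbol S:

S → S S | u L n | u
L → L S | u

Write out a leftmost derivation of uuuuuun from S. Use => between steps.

S => SS => uS => uuLn => uuLSn => uuLSSn => uuuSSn => uuuSSSn => uuuuSSn => uuuuuSn => uuuuuun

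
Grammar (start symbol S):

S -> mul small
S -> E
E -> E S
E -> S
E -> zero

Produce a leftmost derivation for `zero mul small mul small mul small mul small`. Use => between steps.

S => E   [S -> E]
E => E S   [E -> E S]
E S => E S S   [E -> E S]
E S S => E S S S   [E -> E S]
E S S S => E S S S S   [E -> E S]
E S S S S => zero S S S S   [E -> zero]
zero S S S S => zero mul small S S S   [S -> mul small]
zero mul small S S S => zero mul small mul small S S   [S -> mul small]
zero mul small mul small S S => zero mul small mul small mul small S   [S -> mul small]
zero mul small mul small mul small S => zero mul small mul small mul small mul small   [S -> mul small]

S => E => E S => E S S => E S S S => E S S S S => zero S S S S => zero mul small S S S => zero mul small mul small S S => zero mul small mul small mul small S => zero mul small mul small mul small mul small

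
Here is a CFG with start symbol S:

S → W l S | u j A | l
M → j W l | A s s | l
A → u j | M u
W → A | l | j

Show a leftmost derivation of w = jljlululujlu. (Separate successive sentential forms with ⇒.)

S ⇒ WlS   [S → W l S]
WlS ⇒ jlS   [W → j]
jlS ⇒ jlWlS   [S → W l S]
jlWlS ⇒ jlAlS   [W → A]
jlAlS ⇒ jlMulS   [A → M u]
jlMulS ⇒ jljWlulS   [M → j W l]
jljWlulS ⇒ jljAlulS   [W → A]
jljAlulS ⇒ jljMululS   [A → M u]
jljMululS ⇒ jljlululS   [M → l]
jljlululS ⇒ jljlululujA   [S → u j A]
jljlululujA ⇒ jljlululujMu   [A → M u]
jljlululujMu ⇒ jljlululujlu   [M → l]

S⇒WlS⇒jlS⇒jlWlS⇒jlAlS⇒jlMulS⇒jljWlulS⇒jljAlulS⇒jljMululS⇒jljlululS⇒jljlululujA⇒jljlululujMu⇒jljlululujlu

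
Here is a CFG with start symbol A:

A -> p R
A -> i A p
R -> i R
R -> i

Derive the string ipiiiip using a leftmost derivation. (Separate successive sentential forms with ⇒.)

A ⇒ iAp ⇒ ipRp ⇒ ipiRp ⇒ ipiiRp ⇒ ipiiiRp ⇒ ipiiiip

A ⇒ iAp   [A -> i A p]
iAp ⇒ ipRp   [A -> p R]
ipRp ⇒ ipiRp   [R -> i R]
ipiRp ⇒ ipiiRp   [R -> i R]
ipiiRp ⇒ ipiiiRp   [R -> i R]
ipiiiRp ⇒ ipiiiip   [R -> i]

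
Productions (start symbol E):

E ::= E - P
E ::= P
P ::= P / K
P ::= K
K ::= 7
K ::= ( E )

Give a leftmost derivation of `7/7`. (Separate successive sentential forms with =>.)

E=>P=>P/K=>K/K=>7/K=>7/7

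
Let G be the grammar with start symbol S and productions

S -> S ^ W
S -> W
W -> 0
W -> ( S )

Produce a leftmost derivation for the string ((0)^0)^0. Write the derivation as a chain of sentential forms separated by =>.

S => S^W => W^W => (S)^W => (S^W)^W => (W^W)^W => ((S)^W)^W => ((W)^W)^W => ((0)^W)^W => ((0)^0)^W => ((0)^0)^0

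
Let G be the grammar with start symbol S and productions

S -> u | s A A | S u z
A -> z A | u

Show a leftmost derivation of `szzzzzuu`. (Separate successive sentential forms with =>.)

S => sAA   [S -> s A A]
sAA => szAA   [A -> z A]
szAA => szzAA   [A -> z A]
szzAA => szzzAA   [A -> z A]
szzzAA => szzzzAA   [A -> z A]
szzzzAA => szzzzzAA   [A -> z A]
szzzzzAA => szzzzzuA   [A -> u]
szzzzzuA => szzzzzuu   [A -> u]

S => sAA => szAA => szzAA => szzzAA => szzzzAA => szzzzzAA => szzzzzuA => szzzzzuu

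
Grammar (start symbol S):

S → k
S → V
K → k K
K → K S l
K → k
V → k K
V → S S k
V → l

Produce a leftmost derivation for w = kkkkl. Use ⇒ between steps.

S ⇒ V   [S → V]
V ⇒ kK   [V → k K]
kK ⇒ kKSl   [K → K S l]
kKSl ⇒ kkKSl   [K → k K]
kkKSl ⇒ kkkSl   [K → k]
kkkSl ⇒ kkkkl   [S → k]

S ⇒ V ⇒ kK ⇒ kKSl ⇒ kkKSl ⇒ kkkSl ⇒ kkkkl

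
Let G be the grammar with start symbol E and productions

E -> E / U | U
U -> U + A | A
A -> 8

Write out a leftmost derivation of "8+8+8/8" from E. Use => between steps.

E => E/U   [E -> E / U]
E/U => U/U   [E -> U]
U/U => U+A/U   [U -> U + A]
U+A/U => U+A+A/U   [U -> U + A]
U+A+A/U => A+A+A/U   [U -> A]
A+A+A/U => 8+A+A/U   [A -> 8]
8+A+A/U => 8+8+A/U   [A -> 8]
8+8+A/U => 8+8+8/U   [A -> 8]
8+8+8/U => 8+8+8/A   [U -> A]
8+8+8/A => 8+8+8/8   [A -> 8]

E => E/U => U/U => U+A/U => U+A+A/U => A+A+A/U => 8+A+A/U => 8+8+A/U => 8+8+8/U => 8+8+8/A => 8+8+8/8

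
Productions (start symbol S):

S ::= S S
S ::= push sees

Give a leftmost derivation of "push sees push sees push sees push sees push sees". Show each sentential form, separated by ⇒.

S ⇒ S S   [S ::= S S]
S S ⇒ S S S   [S ::= S S]
S S S ⇒ S S S S   [S ::= S S]
S S S S ⇒ S S S S S   [S ::= S S]
S S S S S ⇒ push sees S S S S   [S ::= push sees]
push sees S S S S ⇒ push sees push sees S S S   [S ::= push sees]
push sees push sees S S S ⇒ push sees push sees push sees S S   [S ::= push sees]
push sees push sees push sees S S ⇒ push sees push sees push sees push sees S   [S ::= push sees]
push sees push sees push sees push sees S ⇒ push sees push sees push sees push sees push sees   [S ::= push sees]

S ⇒ S S ⇒ S S S ⇒ S S S S ⇒ S S S S S ⇒ push sees S S S S ⇒ push sees push sees S S S ⇒ push sees push sees push sees S S ⇒ push sees push sees push sees push sees S ⇒ push sees push sees push sees push sees push sees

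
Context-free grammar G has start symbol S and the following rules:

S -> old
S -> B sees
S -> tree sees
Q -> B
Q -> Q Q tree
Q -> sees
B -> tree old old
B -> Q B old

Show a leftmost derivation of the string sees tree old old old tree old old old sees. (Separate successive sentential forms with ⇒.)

S ⇒ B sees   [S -> B sees]
B sees ⇒ Q B old sees   [B -> Q B old]
Q B old sees ⇒ B B old sees   [Q -> B]
B B old sees ⇒ Q B old B old sees   [B -> Q B old]
Q B old B old sees ⇒ sees B old B old sees   [Q -> sees]
sees B old B old sees ⇒ sees tree old old old B old sees   [B -> tree old old]
sees tree old old old B old sees ⇒ sees tree old old old tree old old old sees   [B -> tree old old]

S ⇒ B sees ⇒ Q B old sees ⇒ B B old sees ⇒ Q B old B old sees ⇒ sees B old B old sees ⇒ sees tree old old old B old sees ⇒ sees tree old old old tree old old old sees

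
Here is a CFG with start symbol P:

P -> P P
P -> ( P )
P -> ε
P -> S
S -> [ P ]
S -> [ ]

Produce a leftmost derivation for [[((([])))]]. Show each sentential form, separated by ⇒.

P ⇒ S ⇒ [P] ⇒ [S] ⇒ [[P]] ⇒ [[(P)]] ⇒ [[((P))]] ⇒ [[(((P)))]] ⇒ [[(((S)))]] ⇒ [[((([P])))]] ⇒ [[((([])))]]

P ⇒ S   [P -> S]
S ⇒ [P]   [S -> [ P ]]
[P] ⇒ [S]   [P -> S]
[S] ⇒ [[P]]   [S -> [ P ]]
[[P]] ⇒ [[(P)]]   [P -> ( P )]
[[(P)]] ⇒ [[((P))]]   [P -> ( P )]
[[((P))]] ⇒ [[(((P)))]]   [P -> ( P )]
[[(((P)))]] ⇒ [[(((S)))]]   [P -> S]
[[(((S)))]] ⇒ [[((([P])))]]   [S -> [ P ]]
[[((([P])))]] ⇒ [[((([])))]]   [P -> ε]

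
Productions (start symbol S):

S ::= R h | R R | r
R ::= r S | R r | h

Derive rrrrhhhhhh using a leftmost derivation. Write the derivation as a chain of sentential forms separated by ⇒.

S ⇒ RR ⇒ rSR ⇒ rRRR ⇒ rrSRR ⇒ rrRRRR ⇒ rrrSRRR ⇒ rrrRRRRR ⇒ rrrrSRRRR ⇒ rrrrRhRRRR ⇒ rrrrhhRRRR ⇒ rrrrhhhRRR ⇒ rrrrhhhhRR ⇒ rrrrhhhhhR ⇒ rrrrhhhhhh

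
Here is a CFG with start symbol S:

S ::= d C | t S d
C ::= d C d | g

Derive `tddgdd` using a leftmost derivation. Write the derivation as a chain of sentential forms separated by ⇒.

S ⇒ tSd ⇒ tdCd ⇒ tddCdd ⇒ tddgdd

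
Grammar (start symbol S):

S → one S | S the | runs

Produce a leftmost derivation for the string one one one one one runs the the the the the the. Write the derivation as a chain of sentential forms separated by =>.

S => S the => one S the => one S the the => one one S the the => one one one S the the => one one one S the the the => one one one S the the the the => one one one S the the the the the => one one one S the the the the the the => one one one one S the the the the the the => one one one one one S the the the the the the => one one one one one runs the the the the the the

S => S the   [S → S the]
S the => one S the   [S → one S]
one S the => one S the the   [S → S the]
one S the the => one one S the the   [S → one S]
one one S the the => one one one S the the   [S → one S]
one one one S the the => one one one S the the the   [S → S the]
one one one S the the the => one one one S the the the the   [S → S the]
one one one S the the the the => one one one S the the the the the   [S → S the]
one one one S the the the the the => one one one S the the the the the the   [S → S the]
one one one S the the the the the the => one one one one S the the the the the the   [S → one S]
one one one one S the the the the the the => one one one one one S the the the the the the   [S → one S]
one one one one one S the the the the the the => one one one one one runs the the the the the the   [S → runs]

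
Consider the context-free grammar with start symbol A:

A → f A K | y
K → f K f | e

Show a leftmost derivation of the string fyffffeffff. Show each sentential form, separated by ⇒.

A⇒fAK⇒fyK⇒fyfKf⇒fyffKff⇒fyfffKfff⇒fyffffKffff⇒fyffffeffff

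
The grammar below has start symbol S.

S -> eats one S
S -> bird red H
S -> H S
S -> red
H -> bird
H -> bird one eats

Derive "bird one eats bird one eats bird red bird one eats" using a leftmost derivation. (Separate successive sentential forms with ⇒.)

S ⇒ H S   [S -> H S]
H S ⇒ bird one eats S   [H -> bird one eats]
bird one eats S ⇒ bird one eats H S   [S -> H S]
bird one eats H S ⇒ bird one eats bird one eats S   [H -> bird one eats]
bird one eats bird one eats S ⇒ bird one eats bird one eats bird red H   [S -> bird red H]
bird one eats bird one eats bird red H ⇒ bird one eats bird one eats bird red bird one eats   [H -> bird one eats]

S ⇒ H S ⇒ bird one eats S ⇒ bird one eats H S ⇒ bird one eats bird one eats S ⇒ bird one eats bird one eats bird red H ⇒ bird one eats bird one eats bird red bird one eats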